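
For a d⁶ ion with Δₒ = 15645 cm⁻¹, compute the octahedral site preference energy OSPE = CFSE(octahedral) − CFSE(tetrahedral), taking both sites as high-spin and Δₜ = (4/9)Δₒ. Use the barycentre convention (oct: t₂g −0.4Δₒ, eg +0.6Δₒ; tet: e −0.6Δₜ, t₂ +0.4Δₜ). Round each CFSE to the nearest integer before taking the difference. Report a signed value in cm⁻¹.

Octahedral (high-spin): t₂g⁴ eg², CFSE = 4(−0.4) + 2(+0.6) = -0.4Δₒ = -0.4 × 15645 = -6258 cm⁻¹.
In a tetrahedral site the filling is e³ t₂³: CFSE(tet) = -0.6Δₜ = -0.6 × (4/9)(15645) = -4172 cm⁻¹.
OSPE = CFSE(oct) − CFSE(tet) = -6258 − (-4172) = -2086 cm⁻¹.

-2086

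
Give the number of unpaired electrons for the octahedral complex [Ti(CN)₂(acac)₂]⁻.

1

Ligand charges: 2×(-1) from CN⁻ and 2×(-1) from acac⁻ sum to -4; with overall charge -1, Ti is +3.
Ti is in group 4, so Ti³⁺ is d¹ (4 − 3 = 1).
Configuration: t2g^1 e_g^0, giving 1 unpaired electron.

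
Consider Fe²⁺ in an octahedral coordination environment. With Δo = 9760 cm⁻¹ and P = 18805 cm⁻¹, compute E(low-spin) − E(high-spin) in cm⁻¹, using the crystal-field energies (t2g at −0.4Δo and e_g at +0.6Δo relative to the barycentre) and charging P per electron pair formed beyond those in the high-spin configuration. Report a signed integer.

Fe sits in group 8; removing 2 electrons leaves Fe²⁺ with 8 − 2 = 6 d electrons.
In the high-spin limit (t2g^4 e_g^2) the orbital term is -0.4Δo = -3904 cm⁻¹, with no excess pairing.
Low-spin: t2g^6 e_g^0, orbital CFSE = -2.4Δo = -23424 cm⁻¹; plus 2 excess pairs × P = +37610 cm⁻¹; total 14186 cm⁻¹.
Thus E(LS) − E(HS) = 18090 cm⁻¹.

18090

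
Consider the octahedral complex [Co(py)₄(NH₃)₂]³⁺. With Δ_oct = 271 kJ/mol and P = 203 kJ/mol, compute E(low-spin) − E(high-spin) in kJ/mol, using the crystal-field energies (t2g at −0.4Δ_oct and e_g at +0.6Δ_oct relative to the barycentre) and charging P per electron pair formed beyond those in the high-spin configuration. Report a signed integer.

-136

Ligand charges: 4×(+0) from py and 2×(+0) from NH₃ sum to +0; with overall charge +3, Co is +3.
Co³⁺: group 9, so d-count = 9 − 3 = 6.
High-spin d⁶ fills as t2g^4 e_g^2 with CFSE 4(−0.4) + 2(+0.6) = -0.4Δ_oct = -108 kJ/mol.
For low-spin the configuration is t2g^6 e_g^0: orbital energy -2.4 × 271 = -650 kJ/mol, and 2 additional pairs relative to high-spin add 406 kJ/mol, giving -244 kJ/mol.
The difference is -244 − (-108) = -136 kJ/mol, so low-spin lies lower.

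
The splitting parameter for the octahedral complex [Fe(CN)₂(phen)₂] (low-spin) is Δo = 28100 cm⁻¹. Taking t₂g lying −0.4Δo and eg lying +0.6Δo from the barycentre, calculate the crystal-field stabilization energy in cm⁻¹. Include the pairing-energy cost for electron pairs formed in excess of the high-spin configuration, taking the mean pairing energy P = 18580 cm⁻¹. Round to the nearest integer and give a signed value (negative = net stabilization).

Ligand charges: 2×(-1) from CN⁻ and 2×(+0) from phen sum to -2; with overall charge +0, Fe is +2.
Group 8 minus oxidation state +2 gives a d⁶ configuration for Fe²⁺.
Electron filling gives t₂g⁶ eg⁰.
CFSE(orbital) = 6×(-0.4Δo) + 0×(0.6Δo) = -2.4Δo; with Δo = 28100 cm⁻¹ that is -67440 cm⁻¹.
High-spin d⁶ would be t₂g⁴ eg² with 1 pair; low-spin has 3, so 2 excess pairs cost +2P = +37160 cm⁻¹.
Combining: -67440 + 37160 = -30280 cm⁻¹.

-30280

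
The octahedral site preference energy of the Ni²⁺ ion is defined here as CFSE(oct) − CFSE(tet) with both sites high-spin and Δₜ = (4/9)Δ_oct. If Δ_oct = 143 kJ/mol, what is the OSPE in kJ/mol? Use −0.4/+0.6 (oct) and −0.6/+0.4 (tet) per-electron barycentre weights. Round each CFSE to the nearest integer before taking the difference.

Ni is in group 10, so Ni²⁺ is d⁸ (10 − 2 = 8).
Octahedral high-spin t2g^6 e_g^2: CFSE = -1.2 × 143 = -172 kJ/mol.
Tetrahedral e^4 t2^4 gives -0.8Δₜ = -0.8 × (4/9) × 143 = -51 kJ/mol.
Subtracting, OSPE = -172 − (-51) = -121 kJ/mol.

-121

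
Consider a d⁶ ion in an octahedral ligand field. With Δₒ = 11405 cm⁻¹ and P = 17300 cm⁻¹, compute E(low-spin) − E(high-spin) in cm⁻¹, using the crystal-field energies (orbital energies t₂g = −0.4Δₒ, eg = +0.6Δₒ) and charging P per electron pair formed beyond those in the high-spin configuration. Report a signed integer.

11790

In the high-spin limit (t₂g⁴ eg²) the orbital term is -0.4Δₒ = -4562 cm⁻¹, with no excess pairing.
Low-spin: t₂g⁶ eg⁰, orbital CFSE = -2.4Δₒ = -27372 cm⁻¹; plus 2 excess pairs × P = +34600 cm⁻¹; total 7228 cm⁻¹.
The difference is 7228 − (-4562) = 11790 cm⁻¹, so high-spin lies lower.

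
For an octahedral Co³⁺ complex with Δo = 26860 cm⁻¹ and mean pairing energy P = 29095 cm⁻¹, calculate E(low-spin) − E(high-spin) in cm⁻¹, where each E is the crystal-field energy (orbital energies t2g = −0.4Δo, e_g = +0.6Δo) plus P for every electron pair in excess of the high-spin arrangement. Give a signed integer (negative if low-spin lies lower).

4470

Co sits in group 9; removing 3 electrons leaves Co³⁺ with 9 − 3 = 6 d electrons.
High-spin d⁶ fills as t2g^4 e_g^2 with CFSE 4(−0.4) + 2(+0.6) = -0.4Δo = -10744 cm⁻¹.
For low-spin the configuration is t2g^6 e_g^0: orbital energy -2.4 × 26860 = -64464 cm⁻¹, and 2 additional pairs relative to high-spin add 58190 cm⁻¹, giving -6274 cm⁻¹.
Thus E(LS) − E(HS) = 4470 cm⁻¹.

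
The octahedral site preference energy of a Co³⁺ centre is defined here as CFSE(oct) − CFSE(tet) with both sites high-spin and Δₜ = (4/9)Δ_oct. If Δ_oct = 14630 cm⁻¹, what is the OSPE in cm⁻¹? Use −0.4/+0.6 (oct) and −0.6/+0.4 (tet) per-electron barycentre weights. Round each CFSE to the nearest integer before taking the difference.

-1951

Co sits in group 9; removing 3 electrons leaves Co³⁺ with 9 − 3 = 6 d electrons.
Octahedral (high-spin): t2g^4 e_g^2, CFSE = 4(−0.4) + 2(+0.6) = -0.4Δ_oct = -0.4 × 14630 = -5852 cm⁻¹.
In a tetrahedral site the filling is e^3 t2^3: CFSE(tet) = -0.6Δₜ = -0.6 × (4/9)(14630) = -3901 cm⁻¹.
OSPE = -5852 − (-3901) = -1951 cm⁻¹.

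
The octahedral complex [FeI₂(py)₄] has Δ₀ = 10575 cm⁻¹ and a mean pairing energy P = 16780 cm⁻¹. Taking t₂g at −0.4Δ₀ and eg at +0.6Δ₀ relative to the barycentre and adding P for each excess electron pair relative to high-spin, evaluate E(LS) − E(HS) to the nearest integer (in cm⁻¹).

Ligand charges: 2×(-1) from I⁻ and 4×(+0) from py sum to -2; with overall charge +0, Fe is +2.
Fe²⁺: group 8, so d-count = 8 − 2 = 6.
In the high-spin limit (t₂g⁴ eg²) the orbital term is -0.4Δ₀ = -4230 cm⁻¹, with no excess pairing.
Low-spin t₂g⁶ eg⁰ gives -2.4Δ₀ = -25380 cm⁻¹, but forming 2 extra pairs costs 2P = 33560 cm⁻¹, so E(LS) = -25380 + 33560 = 8180 cm⁻¹.
The difference is 8180 − (-4230) = 12410 cm⁻¹, so high-spin lies lower.

12410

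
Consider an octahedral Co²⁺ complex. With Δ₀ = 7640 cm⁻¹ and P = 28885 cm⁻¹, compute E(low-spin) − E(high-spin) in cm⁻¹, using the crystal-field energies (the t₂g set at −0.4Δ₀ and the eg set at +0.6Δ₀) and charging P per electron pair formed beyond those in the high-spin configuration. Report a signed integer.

21245

Co is in group 9, so Co²⁺ is d⁷ (9 − 2 = 7).
In the high-spin limit (t₂g⁵ eg²) the orbital term is -0.8Δ₀ = -6112 cm⁻¹, with no excess pairing.
Low-spin t₂g⁶ eg¹ gives -1.8Δ₀ = -13752 cm⁻¹, but forming 1 extra pair costs 1P = 28885 cm⁻¹, so E(LS) = -13752 + 28885 = 15133 cm⁻¹.
E(LS) − E(HS) = 15133 − (-6112) = 21245 cm⁻¹.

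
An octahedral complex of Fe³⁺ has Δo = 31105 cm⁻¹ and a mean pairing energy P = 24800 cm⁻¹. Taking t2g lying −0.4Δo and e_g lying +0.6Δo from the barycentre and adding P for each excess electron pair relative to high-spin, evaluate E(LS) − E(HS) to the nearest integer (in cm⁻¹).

Fe³⁺: group 8, so d-count = 8 − 3 = 5.
High-spin d⁵ fills as t2g^3 e_g^2 with CFSE 3(−0.4) + 2(+0.6) = 0.0Δo = 0 cm⁻¹.
For low-spin the configuration is t2g^5 e_g^0: orbital energy -2.0 × 31105 = -62210 cm⁻¹, and 2 additional pairs relative to high-spin add 49600 cm⁻¹, giving -12610 cm⁻¹.
The difference is -12610 − (0) = -12610 cm⁻¹, so low-spin lies lower.

-12610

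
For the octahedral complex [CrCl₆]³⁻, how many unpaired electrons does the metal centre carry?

3

Each Cl⁻ contributes -1; 6 × (-1) = -6. With overall charge -3, Cr is in the +3 oxidation state.
Group 6 minus oxidation state +3 gives a d³ configuration for Cr³⁺.
Configuration: t₂g³ eg⁰, giving 3 unpaired electrons.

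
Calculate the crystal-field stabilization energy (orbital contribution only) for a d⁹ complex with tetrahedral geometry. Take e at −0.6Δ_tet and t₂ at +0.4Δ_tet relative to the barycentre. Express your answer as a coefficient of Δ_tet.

Tetrahedral splitting is small, so the complex is high-spin.
Configuration: e⁴ t₂⁵.
CFSE = 4(-0.6Δ_tet) + 5(0.4Δ_tet) = -2.4Δ_tet + 2.0Δ_tet = -0.4Δ_tet.

-0.4 Δ_tet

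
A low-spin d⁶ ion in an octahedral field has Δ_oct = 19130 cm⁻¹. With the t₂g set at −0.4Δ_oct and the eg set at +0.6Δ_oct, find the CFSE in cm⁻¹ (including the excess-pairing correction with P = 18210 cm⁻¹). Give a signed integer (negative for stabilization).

-9492

The d⁶ electrons fill as t₂g⁶ eg⁰.
The orbital stabilization is -2.4Δ_oct = -2.4 × 19130 = -45912 cm⁻¹.
High-spin d⁶ would be t₂g⁴ eg² with 1 pair; low-spin has 3, so 2 excess pairs cost +2P = +36420 cm⁻¹.
Combining: -45912 + 36420 = -9492 cm⁻¹.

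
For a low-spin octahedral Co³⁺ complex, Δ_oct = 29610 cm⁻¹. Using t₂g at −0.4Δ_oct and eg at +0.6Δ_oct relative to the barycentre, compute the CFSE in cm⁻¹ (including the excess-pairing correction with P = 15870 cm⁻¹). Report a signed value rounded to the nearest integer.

Co sits in group 9; removing 3 electrons leaves Co³⁺ with 9 − 3 = 6 d electrons.
Configuration: t₂g⁶ eg⁰.
Orbital CFSE = 6(-0.4) + 0(0.6) = -2.4Δ_oct = -2.4 × 29610 = -71064 cm⁻¹.
Pairing penalty: 3 pairs vs 1 in the high-spin reference → 2 extra × P = 31740 cm⁻¹.
Combining: -71064 + 31740 = -39324 cm⁻¹.

-39324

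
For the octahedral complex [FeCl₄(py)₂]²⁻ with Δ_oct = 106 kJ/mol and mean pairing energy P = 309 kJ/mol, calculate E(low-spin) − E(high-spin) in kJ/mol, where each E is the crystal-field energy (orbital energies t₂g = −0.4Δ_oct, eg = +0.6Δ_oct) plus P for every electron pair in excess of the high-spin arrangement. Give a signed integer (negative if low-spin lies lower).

Ligand charges: 4×(-1) from Cl⁻ and 2×(+0) from py sum to -4; with overall charge -2, Fe is +2.
Fe sits in group 8; removing 2 electrons leaves Fe²⁺ with 8 − 2 = 6 d electrons.
High-spin: t₂g⁴ eg², CFSE = -0.4Δ_oct = -42 kJ/mol.
Low-spin: t₂g⁶ eg⁰, orbital CFSE = -2.4Δ_oct = -254 kJ/mol; plus 2 excess pairs × P = +618 kJ/mol; total 364 kJ/mol.
The difference is 364 − (-42) = 406 kJ/mol, so high-spin lies lower.

406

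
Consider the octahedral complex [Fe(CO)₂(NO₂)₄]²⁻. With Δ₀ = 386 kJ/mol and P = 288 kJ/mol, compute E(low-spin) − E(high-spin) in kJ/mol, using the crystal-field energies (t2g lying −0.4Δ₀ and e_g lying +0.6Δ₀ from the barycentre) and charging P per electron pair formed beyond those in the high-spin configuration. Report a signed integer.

Ligand charges: 2×(+0) from CO and 4×(-1) from NO₂⁻ sum to -4; with overall charge -2, Fe is +2.
Group 8 minus oxidation state +2 gives a d⁶ configuration for Fe²⁺.
In the high-spin limit (t2g^4 e_g^2) the orbital term is -0.4Δ₀ = -154 kJ/mol, with no excess pairing.
Low-spin: t2g^6 e_g^0, orbital CFSE = -2.4Δ₀ = -926 kJ/mol; plus 2 excess pairs × P = +576 kJ/mol; total -350 kJ/mol.
The difference is -350 − (-154) = -196 kJ/mol, so low-spin lies lower.

-196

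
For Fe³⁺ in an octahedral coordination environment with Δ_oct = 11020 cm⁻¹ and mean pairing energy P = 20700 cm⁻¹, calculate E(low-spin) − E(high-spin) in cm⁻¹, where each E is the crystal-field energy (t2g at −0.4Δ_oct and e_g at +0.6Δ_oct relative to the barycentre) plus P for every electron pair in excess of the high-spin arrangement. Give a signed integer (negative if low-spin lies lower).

19360

Fe³⁺: group 8, so d-count = 8 − 3 = 5.
In the high-spin limit (t2g^3 e_g^2) the orbital term is 0.0Δ_oct = 0 cm⁻¹, with no excess pairing.
Low-spin: t2g^5 e_g^0, orbital CFSE = -2.0Δ_oct = -22040 cm⁻¹; plus 2 excess pairs × P = +41400 cm⁻¹; total 19360 cm⁻¹.
E(LS) − E(HS) = 19360 − (0) = 19360 cm⁻¹.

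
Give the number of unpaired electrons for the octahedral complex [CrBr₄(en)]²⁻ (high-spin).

Ligand charges: 4×(-1) from Br⁻ and 1×(+0) from en sum to -4; with overall charge -2, Cr is +2.
Cr is in group 6, so Cr²⁺ is d⁴ (6 − 2 = 4).
Configuration: t2g^3 e_g^1, giving 4 unpaired electrons.

4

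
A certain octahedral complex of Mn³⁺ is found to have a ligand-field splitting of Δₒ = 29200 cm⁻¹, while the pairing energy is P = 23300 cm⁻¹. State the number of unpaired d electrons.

2

Mn is in group 7, so Mn³⁺ is d⁴ (7 − 3 = 4).
With Δₒ > P the complex is low-spin.
Configuration: t₂g⁴ eg⁰.
Unpaired electrons: 2.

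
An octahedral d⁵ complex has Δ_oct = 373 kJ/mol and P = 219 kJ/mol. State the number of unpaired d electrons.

Here Δ_oct > P (373 > 219), so the low-spin state is favoured.
That gives t₂g⁵ eg⁰.
Unpaired electrons: 1.

1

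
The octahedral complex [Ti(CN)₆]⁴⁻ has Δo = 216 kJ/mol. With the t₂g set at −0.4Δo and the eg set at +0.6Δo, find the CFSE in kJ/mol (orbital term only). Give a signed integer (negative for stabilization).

Each CN⁻ contributes -1; 6 × (-1) = -6. With overall charge -4, Ti is in the +2 oxidation state.
Ti sits in group 4; removing 2 electrons leaves Ti²⁺ with 4 − 2 = 2 d electrons.
Electron filling gives t₂g² eg⁰.
Orbital CFSE = 2(-0.4) + 0(0.6) = -0.8Δo = -0.8 × 216 = -173 kJ/mol.

-173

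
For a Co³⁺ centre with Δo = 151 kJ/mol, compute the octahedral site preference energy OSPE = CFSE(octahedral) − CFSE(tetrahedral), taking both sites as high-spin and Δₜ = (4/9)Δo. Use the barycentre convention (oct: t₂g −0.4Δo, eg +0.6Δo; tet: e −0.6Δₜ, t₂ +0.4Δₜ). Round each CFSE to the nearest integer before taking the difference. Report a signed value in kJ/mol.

-20

Co sits in group 9; removing 3 electrons leaves Co³⁺ with 9 − 3 = 6 d electrons.
Octahedral (high-spin): t₂g⁴ eg², CFSE = 4(−0.4) + 2(+0.6) = -0.4Δo = -0.4 × 151 = -60 kJ/mol.
Tetrahedral e³ t₂³ gives -0.6Δₜ = -0.6 × (4/9) × 151 = -40 kJ/mol.
Subtracting, OSPE = -60 − (-40) = -20 kJ/mol.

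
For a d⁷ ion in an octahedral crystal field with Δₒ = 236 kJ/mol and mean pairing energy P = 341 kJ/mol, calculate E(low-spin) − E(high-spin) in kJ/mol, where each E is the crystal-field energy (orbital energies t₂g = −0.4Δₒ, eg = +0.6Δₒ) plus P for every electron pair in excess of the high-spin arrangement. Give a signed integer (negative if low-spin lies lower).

High-spin: t₂g⁵ eg², CFSE = -0.8Δₒ = -189 kJ/mol.
Low-spin t₂g⁶ eg¹ gives -1.8Δₒ = -425 kJ/mol, but forming 1 extra pair costs 1P = 341 kJ/mol, so E(LS) = -425 + 341 = -84 kJ/mol.
E(LS) − E(HS) = -84 − (-189) = 105 kJ/mol.

105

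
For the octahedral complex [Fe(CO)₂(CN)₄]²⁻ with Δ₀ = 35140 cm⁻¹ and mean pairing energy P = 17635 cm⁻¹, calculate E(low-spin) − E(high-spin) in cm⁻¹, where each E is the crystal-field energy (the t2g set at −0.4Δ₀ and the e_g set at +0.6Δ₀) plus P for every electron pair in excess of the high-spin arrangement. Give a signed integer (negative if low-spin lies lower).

-35010

Ligand charges: 2×(+0) from CO and 4×(-1) from CN⁻ sum to -4; with overall charge -2, Fe is +2.
Fe sits in group 8; removing 2 electrons leaves Fe²⁺ with 8 − 2 = 6 d electrons.
High-spin: t2g^4 e_g^2, CFSE = -0.4Δ₀ = -14056 cm⁻¹.
Low-spin t2g^6 e_g^0 gives -2.4Δ₀ = -84336 cm⁻¹, but forming 2 extra pairs costs 2P = 35270 cm⁻¹, so E(LS) = -84336 + 35270 = -49066 cm⁻¹.
E(LS) − E(HS) = -49066 − (-14056) = -35010 cm⁻¹.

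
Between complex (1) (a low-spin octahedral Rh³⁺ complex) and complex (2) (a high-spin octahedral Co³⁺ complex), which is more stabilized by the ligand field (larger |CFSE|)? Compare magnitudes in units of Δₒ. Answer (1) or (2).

(1)

(1): Rh sits in group 9; removing 3 electrons leaves Rh³⁺ with 9 − 3 = 6 d electrons; t2g^6 e_g^0, CFSE = -2.4Δₒ.
(2): Co is in group 9, so Co³⁺ is d⁶ (9 − 3 = 6); t₂g⁴ eg², CFSE = -0.4Δₒ.
So (1) has the larger |CFSE|.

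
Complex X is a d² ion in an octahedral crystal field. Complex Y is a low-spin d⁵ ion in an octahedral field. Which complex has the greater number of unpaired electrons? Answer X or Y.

X: t₂g² eg⁰ → 2 unpaired.
Y: t₂g⁵ eg⁰ → 1 unpaired.
So X has more unpaired electrons.

X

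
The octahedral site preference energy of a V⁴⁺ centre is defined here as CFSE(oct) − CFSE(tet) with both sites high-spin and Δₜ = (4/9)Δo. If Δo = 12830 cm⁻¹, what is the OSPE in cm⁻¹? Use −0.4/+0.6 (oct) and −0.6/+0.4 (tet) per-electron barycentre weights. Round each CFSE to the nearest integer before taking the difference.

-1711

V⁴⁺: group 5, so d-count = 5 − 4 = 1.
In an octahedral site d¹ (HS) is t₂g¹ eg⁰, giving CFSE(oct) = -0.4Δo = -5132 cm⁻¹.
Tetrahedral e¹ t₂⁰ gives -0.6Δₜ = -0.6 × (4/9) × 12830 = -3421 cm⁻¹.
OSPE = CFSE(oct) − CFSE(tet) = -5132 − (-3421) = -1711 cm⁻¹.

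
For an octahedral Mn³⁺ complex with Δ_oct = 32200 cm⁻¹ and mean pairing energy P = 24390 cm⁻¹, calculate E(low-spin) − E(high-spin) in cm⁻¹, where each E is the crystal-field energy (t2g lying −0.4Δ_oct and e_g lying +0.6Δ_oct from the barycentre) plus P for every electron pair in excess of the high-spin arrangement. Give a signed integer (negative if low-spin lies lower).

Group 7 minus oxidation state +3 gives a d⁴ configuration for Mn³⁺.
High-spin: t2g^3 e_g^1, CFSE = -0.6Δ_oct = -19320 cm⁻¹.
For low-spin the configuration is t2g^4 e_g^0: orbital energy -1.6 × 32200 = -51520 cm⁻¹, and 1 additional pair relative to high-spin adds 24390 cm⁻¹, giving -27130 cm⁻¹.
E(LS) − E(HS) = -27130 − (-19320) = -7810 cm⁻¹.

-7810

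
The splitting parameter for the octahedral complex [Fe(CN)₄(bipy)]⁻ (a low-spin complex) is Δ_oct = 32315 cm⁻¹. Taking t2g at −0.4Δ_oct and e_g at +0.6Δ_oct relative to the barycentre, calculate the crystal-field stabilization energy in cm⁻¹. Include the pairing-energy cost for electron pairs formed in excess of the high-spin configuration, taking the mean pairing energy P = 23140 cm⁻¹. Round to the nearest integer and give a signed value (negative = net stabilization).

-18350

Ligand charges: 4×(-1) from CN⁻ and 1×(+0) from bipy sum to -4; with overall charge -1, Fe is +3.
Fe³⁺: group 8, so d-count = 8 − 3 = 5.
The d⁵ electrons fill as t2g^5 e_g^0.
CFSE(orbital) = 5×(-0.4Δ_oct) + 0×(0.6Δ_oct) = -2.0Δ_oct; with Δ_oct = 32315 cm⁻¹ that is -64630 cm⁻¹.
Relative to high-spin t2g^3 e_g^2 (0 paired), the low-spin configuration has 2 additional pairs, contributing +2 × 23140 = +46280 cm⁻¹.
Combining: -64630 + 46280 = -18350 cm⁻¹.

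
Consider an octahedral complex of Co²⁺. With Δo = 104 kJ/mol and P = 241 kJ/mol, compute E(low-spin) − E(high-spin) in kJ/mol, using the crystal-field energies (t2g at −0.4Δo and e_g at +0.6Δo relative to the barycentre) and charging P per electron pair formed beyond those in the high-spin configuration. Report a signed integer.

137

Co sits in group 9; removing 2 electrons leaves Co²⁺ with 9 − 2 = 7 d electrons.
In the high-spin limit (t2g^5 e_g^2) the orbital term is -0.8Δo = -83 kJ/mol, with no excess pairing.
Low-spin t2g^6 e_g^1 gives -1.8Δo = -187 kJ/mol, but forming 1 extra pair costs 1P = 241 kJ/mol, so E(LS) = -187 + 241 = 54 kJ/mol.
E(LS) − E(HS) = 54 − (-83) = 137 kJ/mol.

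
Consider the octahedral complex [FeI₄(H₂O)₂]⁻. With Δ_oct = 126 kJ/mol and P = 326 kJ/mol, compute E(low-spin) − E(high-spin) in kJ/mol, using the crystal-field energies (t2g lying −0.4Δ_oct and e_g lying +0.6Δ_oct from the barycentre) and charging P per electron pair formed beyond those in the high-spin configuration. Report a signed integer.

400

Ligand charges: 4×(-1) from I⁻ and 2×(+0) from H₂O sum to -4; with overall charge -1, Fe is +3.
Fe sits in group 8; removing 3 electrons leaves Fe³⁺ with 8 − 3 = 5 d electrons.
High-spin: t2g^3 e_g^2, CFSE = 0.0Δ_oct = 0 kJ/mol.
For low-spin the configuration is t2g^5 e_g^0: orbital energy -2.0 × 126 = -252 kJ/mol, and 2 additional pairs relative to high-spin add 652 kJ/mol, giving 400 kJ/mol.
The difference is 400 − (0) = 400 kJ/mol, so high-spin lies lower.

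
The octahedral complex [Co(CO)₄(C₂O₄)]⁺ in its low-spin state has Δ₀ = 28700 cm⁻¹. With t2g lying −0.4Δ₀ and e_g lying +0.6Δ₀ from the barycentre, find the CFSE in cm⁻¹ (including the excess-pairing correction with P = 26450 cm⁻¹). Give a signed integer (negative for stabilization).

Ligand charges: 4×(+0) from CO and 1×(-2) from C₂O₄²⁻ sum to -2; with overall charge +1, Co is +3.
Co sits in group 9; removing 3 electrons leaves Co³⁺ with 9 − 3 = 6 d electrons.
The d⁶ electrons fill as t2g^6 e_g^0.
Orbital CFSE = 6(-0.4) + 0(0.6) = -2.4Δ₀ = -2.4 × 28700 = -68880 cm⁻¹.
Pairing penalty: 3 pairs vs 1 in the high-spin reference → 2 extra × P = 52900 cm⁻¹.
Overall CFSE = -68880 + 52900 = -15980 cm⁻¹.

-15980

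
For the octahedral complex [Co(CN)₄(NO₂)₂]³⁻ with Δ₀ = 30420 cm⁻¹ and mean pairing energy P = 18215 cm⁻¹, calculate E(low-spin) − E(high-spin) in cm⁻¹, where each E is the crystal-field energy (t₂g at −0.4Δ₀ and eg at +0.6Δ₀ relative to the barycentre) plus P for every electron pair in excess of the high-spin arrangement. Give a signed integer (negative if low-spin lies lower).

Ligand charges: 4×(-1) from CN⁻ and 2×(-1) from NO₂⁻ sum to -6; with overall charge -3, Co is +3.
Co³⁺: group 9, so d-count = 9 − 3 = 6.
High-spin d⁶ fills as t₂g⁴ eg² with CFSE 4(−0.4) + 2(+0.6) = -0.4Δ₀ = -12168 cm⁻¹.
Low-spin: t₂g⁶ eg⁰, orbital CFSE = -2.4Δ₀ = -73008 cm⁻¹; plus 2 excess pairs × P = +36430 cm⁻¹; total -36578 cm⁻¹.
The difference is -36578 − (-12168) = -24410 cm⁻¹, so low-spin lies lower.

-24410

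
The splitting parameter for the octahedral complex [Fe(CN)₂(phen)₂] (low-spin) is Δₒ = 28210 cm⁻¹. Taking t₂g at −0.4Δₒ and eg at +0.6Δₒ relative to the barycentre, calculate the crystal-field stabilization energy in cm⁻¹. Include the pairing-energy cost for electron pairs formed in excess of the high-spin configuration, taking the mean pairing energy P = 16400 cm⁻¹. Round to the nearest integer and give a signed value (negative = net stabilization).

-34904

Ligand charges: 2×(-1) from CN⁻ and 2×(+0) from phen sum to -2; with overall charge +0, Fe is +2.
Fe is in group 8, so Fe²⁺ is d⁶ (8 − 2 = 6).
Configuration: t₂g⁶ eg⁰.
Orbital CFSE = 6(-0.4) + 0(0.6) = -2.4Δₒ = -2.4 × 28210 = -67704 cm⁻¹.
High-spin d⁶ would be t₂g⁴ eg² with 1 pair; low-spin has 3, so 2 excess pairs cost +2P = +32800 cm⁻¹.
Combining: -67704 + 32800 = -34904 cm⁻¹.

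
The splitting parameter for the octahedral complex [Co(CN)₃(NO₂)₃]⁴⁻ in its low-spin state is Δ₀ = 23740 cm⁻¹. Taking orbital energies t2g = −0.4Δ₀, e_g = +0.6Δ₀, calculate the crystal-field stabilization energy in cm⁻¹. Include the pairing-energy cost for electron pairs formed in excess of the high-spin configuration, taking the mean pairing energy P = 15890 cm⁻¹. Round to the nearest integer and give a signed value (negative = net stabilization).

Ligand charges: 3×(-1) from CN⁻ and 3×(-1) from NO₂⁻ sum to -6; with overall charge -4, Co is +2.
Co sits in group 9; removing 2 electrons leaves Co²⁺ with 9 − 2 = 7 d electrons.
The d⁷ electrons fill as t2g^6 e_g^1.
CFSE(orbital) = 6×(-0.4Δ₀) + 1×(0.6Δ₀) = -1.8Δ₀; with Δ₀ = 23740 cm⁻¹ that is -42732 cm⁻¹.
Pairing penalty: 3 pairs vs 2 in the high-spin reference → 1 extra × P = 15890 cm⁻¹.
Combining: -42732 + 15890 = -26842 cm⁻¹.

-26842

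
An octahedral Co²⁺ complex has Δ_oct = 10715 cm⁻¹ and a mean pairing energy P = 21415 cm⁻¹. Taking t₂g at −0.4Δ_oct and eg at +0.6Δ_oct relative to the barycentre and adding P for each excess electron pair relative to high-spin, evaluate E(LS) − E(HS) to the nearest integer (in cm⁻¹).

10700

Co sits in group 9; removing 2 electrons leaves Co²⁺ with 9 − 2 = 7 d electrons.
In the high-spin limit (t₂g⁵ eg²) the orbital term is -0.8Δ_oct = -8572 cm⁻¹, with no excess pairing.
Low-spin t₂g⁶ eg¹ gives -1.8Δ_oct = -19287 cm⁻¹, but forming 1 extra pair costs 1P = 21415 cm⁻¹, so E(LS) = -19287 + 21415 = 2128 cm⁻¹.
The difference is 2128 − (-8572) = 10700 cm⁻¹, so high-spin lies lower.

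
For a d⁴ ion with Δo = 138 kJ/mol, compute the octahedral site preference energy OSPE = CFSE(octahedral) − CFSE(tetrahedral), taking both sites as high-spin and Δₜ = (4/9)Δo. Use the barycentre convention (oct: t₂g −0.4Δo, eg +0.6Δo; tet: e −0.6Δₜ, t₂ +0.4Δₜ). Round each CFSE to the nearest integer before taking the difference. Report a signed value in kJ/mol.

Octahedral (high-spin): t2g^3 e_g^1, CFSE = 3(−0.4) + 1(+0.6) = -0.6Δo = -0.6 × 138 = -83 kJ/mol.
Tetrahedral: e^2 t2^2, CFSE = 2(−0.6) + 2(+0.4) = -0.4Δₜ = -0.4 × (4/9) × 138 = -25 kJ/mol.
OSPE = CFSE(oct) − CFSE(tet) = -83 − (-25) = -58 kJ/mol.

-58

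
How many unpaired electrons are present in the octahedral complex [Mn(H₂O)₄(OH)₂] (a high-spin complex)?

5

Ligand charges: 4×(+0) from H₂O and 2×(-1) from OH⁻ sum to -2; with overall charge +0, Mn is +2.
Group 7 minus oxidation state +2 gives a d⁵ configuration for Mn²⁺.
Configuration: t₂g³ eg², giving 5 unpaired electrons.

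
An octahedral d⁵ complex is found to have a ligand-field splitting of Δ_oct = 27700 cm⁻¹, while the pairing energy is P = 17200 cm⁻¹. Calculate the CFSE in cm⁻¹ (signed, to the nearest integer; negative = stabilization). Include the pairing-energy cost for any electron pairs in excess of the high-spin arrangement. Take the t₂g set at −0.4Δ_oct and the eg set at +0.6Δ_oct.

Here Δ_oct > P (27700 > 17200), so the low-spin state is favoured.
That gives t₂g⁵ eg⁰.
Orbital CFSE = -2.0Δ_oct = -2.0 × 27700 = -55400 cm⁻¹.
Excess pairs vs high-spin: 2 − 0 = 2; pairing cost = +34400 cm⁻¹.
Net CFSE = -55400 + 34400 = -21000 cm⁻¹.

-21000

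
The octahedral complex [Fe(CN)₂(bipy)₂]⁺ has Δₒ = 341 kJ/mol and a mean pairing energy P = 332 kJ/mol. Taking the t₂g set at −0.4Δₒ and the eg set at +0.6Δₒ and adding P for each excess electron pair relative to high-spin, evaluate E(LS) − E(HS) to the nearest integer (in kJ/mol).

Ligand charges: 2×(-1) from CN⁻ and 2×(+0) from bipy sum to -2; with overall charge +1, Fe is +3.
Fe is in group 8, so Fe³⁺ is d⁵ (8 − 3 = 5).
High-spin: t₂g³ eg², CFSE = 0.0Δₒ = 0 kJ/mol.
For low-spin the configuration is t₂g⁵ eg⁰: orbital energy -2.0 × 341 = -682 kJ/mol, and 2 additional pairs relative to high-spin add 664 kJ/mol, giving -18 kJ/mol.
Thus E(LS) − E(HS) = -18 kJ/mol.

-18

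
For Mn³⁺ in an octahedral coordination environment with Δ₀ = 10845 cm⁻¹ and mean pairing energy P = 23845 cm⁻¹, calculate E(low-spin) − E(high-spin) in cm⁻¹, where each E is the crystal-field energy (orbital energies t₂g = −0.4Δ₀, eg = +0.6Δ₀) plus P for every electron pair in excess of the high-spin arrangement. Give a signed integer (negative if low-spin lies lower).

13000

Mn sits in group 7; removing 3 electrons leaves Mn³⁺ with 7 − 3 = 4 d electrons.
High-spin: t₂g³ eg¹, CFSE = -0.6Δ₀ = -6507 cm⁻¹.
For low-spin the configuration is t₂g⁴ eg⁰: orbital energy -1.6 × 10845 = -17352 cm⁻¹, and 1 additional pair relative to high-spin adds 23845 cm⁻¹, giving 6493 cm⁻¹.
Thus E(LS) − E(HS) = 13000 cm⁻¹.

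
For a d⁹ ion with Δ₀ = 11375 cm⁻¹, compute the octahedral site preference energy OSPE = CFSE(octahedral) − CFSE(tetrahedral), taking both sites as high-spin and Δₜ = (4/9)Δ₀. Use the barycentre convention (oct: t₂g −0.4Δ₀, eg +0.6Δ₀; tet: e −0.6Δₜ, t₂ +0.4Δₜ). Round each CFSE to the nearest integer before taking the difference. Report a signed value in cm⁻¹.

-4803

In an octahedral site d⁹ (HS) is t₂g⁶ eg³, giving CFSE(oct) = -0.6Δ₀ = -6825 cm⁻¹.
Tetrahedral: e⁴ t₂⁵, CFSE = 4(−0.6) + 5(+0.4) = -0.4Δₜ = -0.4 × (4/9) × 11375 = -2022 cm⁻¹.
Subtracting, OSPE = -6825 − (-2022) = -4803 cm⁻¹.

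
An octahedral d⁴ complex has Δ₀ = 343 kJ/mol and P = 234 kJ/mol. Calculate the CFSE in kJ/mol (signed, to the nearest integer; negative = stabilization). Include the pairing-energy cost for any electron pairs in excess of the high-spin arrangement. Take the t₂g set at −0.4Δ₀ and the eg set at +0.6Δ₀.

Here Δ₀ > P (343 > 234), so the low-spin state is favoured.
That gives t₂g⁴ eg⁰.
Orbital CFSE = -1.6Δ₀ = -1.6 × 343 = -549 kJ/mol.
Excess pairs vs high-spin: 1 − 0 = 1; pairing cost = +234 kJ/mol.
Net CFSE = -549 + 234 = -315 kJ/mol.

-315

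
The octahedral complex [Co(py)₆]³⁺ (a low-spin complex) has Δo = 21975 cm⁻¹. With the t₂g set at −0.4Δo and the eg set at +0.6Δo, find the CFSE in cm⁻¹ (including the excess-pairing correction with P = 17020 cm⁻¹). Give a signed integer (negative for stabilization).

py is neutral, so the +3 overall charge sits on Co: oxidation state +3.
Co is in group 9, so Co³⁺ is d⁶ (9 − 3 = 6).
The d⁶ electrons fill as t₂g⁶ eg⁰.
Orbital CFSE = 6(-0.4) + 0(0.6) = -2.4Δo = -2.4 × 21975 = -52740 cm⁻¹.
High-spin d⁶ would be t₂g⁴ eg² with 1 pair; low-spin has 3, so 2 excess pairs cost +2P = +34040 cm⁻¹.
Net CFSE = -52740 + 34040 = -18700 cm⁻¹.

-18700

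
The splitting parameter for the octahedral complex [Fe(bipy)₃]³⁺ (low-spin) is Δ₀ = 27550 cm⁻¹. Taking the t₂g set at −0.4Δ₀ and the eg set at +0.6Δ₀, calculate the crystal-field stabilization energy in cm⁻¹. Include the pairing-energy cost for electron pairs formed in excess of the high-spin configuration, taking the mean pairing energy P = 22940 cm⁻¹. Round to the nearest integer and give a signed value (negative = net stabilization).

bipy is neutral, so the +3 overall charge sits on Fe: oxidation state +3.
Group 8 minus oxidation state +3 gives a d⁵ configuration for Fe³⁺.
Configuration: t₂g⁵ eg⁰.
The orbital stabilization is -2.0Δ₀ = -2.0 × 27550 = -55100 cm⁻¹.
Pairing penalty: 2 pairs vs 0 in the high-spin reference → 2 extra × P = 45880 cm⁻¹.
Combining: -55100 + 45880 = -9220 cm⁻¹.

-9220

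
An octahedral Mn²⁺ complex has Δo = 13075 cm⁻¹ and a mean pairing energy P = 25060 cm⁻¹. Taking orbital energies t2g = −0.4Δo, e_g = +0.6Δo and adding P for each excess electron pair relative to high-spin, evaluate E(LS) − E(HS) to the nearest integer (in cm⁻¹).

Group 7 minus oxidation state +2 gives a d⁵ configuration for Mn²⁺.
High-spin: t2g^3 e_g^2, CFSE = 0.0Δo = 0 cm⁻¹.
Low-spin: t2g^5 e_g^0, orbital CFSE = -2.0Δo = -26150 cm⁻¹; plus 2 excess pairs × P = +50120 cm⁻¹; total 23970 cm⁻¹.
E(LS) − E(HS) = 23970 − (0) = 23970 cm⁻¹.

23970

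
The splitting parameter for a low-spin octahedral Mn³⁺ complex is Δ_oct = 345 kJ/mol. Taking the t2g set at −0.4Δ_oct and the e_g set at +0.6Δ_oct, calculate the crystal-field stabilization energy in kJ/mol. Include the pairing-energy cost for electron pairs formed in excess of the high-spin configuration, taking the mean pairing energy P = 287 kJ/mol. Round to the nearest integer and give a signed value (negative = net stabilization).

-265

Group 7 minus oxidation state +3 gives a d⁴ configuration for Mn³⁺.
The d⁴ electrons fill as t2g^4 e_g^0.
The orbital stabilization is -1.6Δ_oct = -1.6 × 345 = -552 kJ/mol.
High-spin d⁴ would be t2g^3 e_g^1 with 0 pairs; low-spin has 1, so 1 excess pair costs +1P = +287 kJ/mol.
Combining: -552 + 287 = -265 kJ/mol.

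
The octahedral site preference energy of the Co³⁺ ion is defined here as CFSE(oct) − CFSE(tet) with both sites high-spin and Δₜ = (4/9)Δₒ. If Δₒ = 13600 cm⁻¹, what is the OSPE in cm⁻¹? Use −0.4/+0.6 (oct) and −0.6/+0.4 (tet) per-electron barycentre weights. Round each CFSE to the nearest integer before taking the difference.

-1813

Co is in group 9, so Co³⁺ is d⁶ (9 − 3 = 6).
In an octahedral site d⁶ (HS) is t₂g⁴ eg², giving CFSE(oct) = -0.4Δₒ = -5440 cm⁻¹.
Tetrahedral: e³ t₂³, CFSE = 3(−0.6) + 3(+0.4) = -0.6Δₜ = -0.6 × (4/9) × 13600 = -3627 cm⁻¹.
Subtracting, OSPE = -5440 − (-3627) = -1813 cm⁻¹.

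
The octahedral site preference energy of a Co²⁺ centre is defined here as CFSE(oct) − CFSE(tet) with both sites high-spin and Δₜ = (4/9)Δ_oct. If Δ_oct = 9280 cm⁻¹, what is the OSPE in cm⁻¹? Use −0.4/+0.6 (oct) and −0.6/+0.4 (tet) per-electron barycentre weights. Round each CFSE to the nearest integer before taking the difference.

-2475

Co is in group 9, so Co²⁺ is d⁷ (9 − 2 = 7).
In an octahedral site d⁷ (HS) is t2g^5 e_g^2, giving CFSE(oct) = -0.8Δ_oct = -7424 cm⁻¹.
Tetrahedral: e^4 t2^3, CFSE = 4(−0.6) + 3(+0.4) = -1.2Δₜ = -1.2 × (4/9) × 9280 = -4949 cm⁻¹.
OSPE = CFSE(oct) − CFSE(tet) = -7424 − (-4949) = -2475 cm⁻¹.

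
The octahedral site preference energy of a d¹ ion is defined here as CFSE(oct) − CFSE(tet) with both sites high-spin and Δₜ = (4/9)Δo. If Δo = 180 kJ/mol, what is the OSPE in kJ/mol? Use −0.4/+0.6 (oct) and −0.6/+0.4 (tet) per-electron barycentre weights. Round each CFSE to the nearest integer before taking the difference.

Octahedral (high-spin): t2g^1 e_g^0, CFSE = 1(−0.4) + 0(+0.6) = -0.4Δo = -0.4 × 180 = -72 kJ/mol.
Tetrahedral: e^1 t2^0, CFSE = 1(−0.6) + 0(+0.4) = -0.6Δₜ = -0.6 × (4/9) × 180 = -48 kJ/mol.
Subtracting, OSPE = -72 − (-48) = -24 kJ/mol.

-24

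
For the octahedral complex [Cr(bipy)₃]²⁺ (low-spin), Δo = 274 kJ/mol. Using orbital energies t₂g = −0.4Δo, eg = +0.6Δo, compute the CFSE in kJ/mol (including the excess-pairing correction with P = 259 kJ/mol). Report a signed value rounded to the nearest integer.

-179

bipy is neutral, so the +2 overall charge sits on Cr: oxidation state +2.
Group 6 minus oxidation state +2 gives a d⁴ configuration for Cr²⁺.
Configuration: t₂g⁴ eg⁰.
CFSE(orbital) = 4×(-0.4Δo) + 0×(0.6Δo) = -1.6Δo; with Δo = 274 kJ/mol that is -438 kJ/mol.
Relative to high-spin t₂g³ eg¹ (0 paired), the low-spin configuration has 1 additional pair, contributing +1 × 259 = +259 kJ/mol.
Overall CFSE = -438 + 259 = -179 kJ/mol.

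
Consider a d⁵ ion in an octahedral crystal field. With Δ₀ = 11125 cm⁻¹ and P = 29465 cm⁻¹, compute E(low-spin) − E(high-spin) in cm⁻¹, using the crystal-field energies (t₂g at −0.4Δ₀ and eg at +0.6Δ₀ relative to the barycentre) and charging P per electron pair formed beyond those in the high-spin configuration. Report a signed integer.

36680

High-spin d⁵ fills as t₂g³ eg² with CFSE 3(−0.4) + 2(+0.6) = 0.0Δ₀ = 0 cm⁻¹.
Low-spin: t₂g⁵ eg⁰, orbital CFSE = -2.0Δ₀ = -22250 cm⁻¹; plus 2 excess pairs × P = +58930 cm⁻¹; total 36680 cm⁻¹.
Thus E(LS) − E(HS) = 36680 cm⁻¹.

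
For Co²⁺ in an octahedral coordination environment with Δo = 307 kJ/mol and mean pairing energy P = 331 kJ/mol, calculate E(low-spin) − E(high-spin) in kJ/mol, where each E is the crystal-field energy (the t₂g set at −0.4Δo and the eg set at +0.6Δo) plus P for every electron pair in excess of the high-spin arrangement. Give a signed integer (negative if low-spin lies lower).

Co is in group 9, so Co²⁺ is d⁷ (9 − 2 = 7).
In the high-spin limit (t₂g⁵ eg²) the orbital term is -0.8Δo = -246 kJ/mol, with no excess pairing.
Low-spin t₂g⁶ eg¹ gives -1.8Δo = -553 kJ/mol, but forming 1 extra pair costs 1P = 331 kJ/mol, so E(LS) = -553 + 331 = -222 kJ/mol.
E(LS) − E(HS) = -222 − (-246) = 24 kJ/mol.

24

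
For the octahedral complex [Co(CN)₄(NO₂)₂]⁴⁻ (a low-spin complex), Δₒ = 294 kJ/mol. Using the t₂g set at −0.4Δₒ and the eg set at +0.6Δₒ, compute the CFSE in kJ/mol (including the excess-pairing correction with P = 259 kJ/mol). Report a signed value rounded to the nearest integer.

Ligand charges: 4×(-1) from CN⁻ and 2×(-1) from NO₂⁻ sum to -6; with overall charge -4, Co is +2.
Co sits in group 9; removing 2 electrons leaves Co²⁺ with 9 − 2 = 7 d electrons.
Electron filling gives t₂g⁶ eg¹.
CFSE(orbital) = 6×(-0.4Δₒ) + 1×(0.6Δₒ) = -1.8Δₒ; with Δₒ = 294 kJ/mol that is -529 kJ/mol.
High-spin d⁷ would be t₂g⁵ eg² with 2 pairs; low-spin has 3, so 1 excess pair costs +1P = +259 kJ/mol.
Overall CFSE = -529 + 259 = -270 kJ/mol.

-270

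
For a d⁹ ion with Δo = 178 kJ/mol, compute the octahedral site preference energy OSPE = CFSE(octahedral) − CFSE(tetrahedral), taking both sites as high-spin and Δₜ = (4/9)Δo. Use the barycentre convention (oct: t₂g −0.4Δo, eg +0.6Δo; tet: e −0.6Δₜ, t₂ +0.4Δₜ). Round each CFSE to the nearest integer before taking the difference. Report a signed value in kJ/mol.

Octahedral high-spin t2g^6 e_g^3: CFSE = -0.6 × 178 = -107 kJ/mol.
Tetrahedral e^4 t2^5 gives -0.4Δₜ = -0.4 × (4/9) × 178 = -32 kJ/mol.
OSPE = CFSE(oct) − CFSE(tet) = -107 − (-32) = -75 kJ/mol.

-75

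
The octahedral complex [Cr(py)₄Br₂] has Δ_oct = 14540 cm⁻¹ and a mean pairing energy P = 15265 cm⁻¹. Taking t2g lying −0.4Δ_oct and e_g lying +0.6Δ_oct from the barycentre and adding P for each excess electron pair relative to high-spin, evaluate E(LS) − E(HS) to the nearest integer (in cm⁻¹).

725

Ligand charges: 4×(+0) from py and 2×(-1) from Br⁻ sum to -2; with overall charge +0, Cr is +2.
Cr²⁺: group 6, so d-count = 6 − 2 = 4.
High-spin d⁴ fills as t2g^3 e_g^1 with CFSE 3(−0.4) + 1(+0.6) = -0.6Δ_oct = -8724 cm⁻¹.
For low-spin the configuration is t2g^4 e_g^0: orbital energy -1.6 × 14540 = -23264 cm⁻¹, and 1 additional pair relative to high-spin adds 15265 cm⁻¹, giving -7999 cm⁻¹.
E(LS) − E(HS) = -7999 − (-8724) = 725 cm⁻¹.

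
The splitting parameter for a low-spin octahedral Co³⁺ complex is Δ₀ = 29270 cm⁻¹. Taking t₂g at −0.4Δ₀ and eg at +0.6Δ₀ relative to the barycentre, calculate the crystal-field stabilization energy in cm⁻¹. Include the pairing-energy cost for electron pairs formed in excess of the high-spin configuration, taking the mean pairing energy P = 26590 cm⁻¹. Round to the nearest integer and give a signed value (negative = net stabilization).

-17068

Co is in group 9, so Co³⁺ is d⁶ (9 − 3 = 6).
Configuration: t₂g⁶ eg⁰.
CFSE(orbital) = 6×(-0.4Δ₀) + 0×(0.6Δ₀) = -2.4Δ₀; with Δ₀ = 29270 cm⁻¹ that is -70248 cm⁻¹.
High-spin d⁶ would be t₂g⁴ eg² with 1 pair; low-spin has 3, so 2 excess pairs cost +2P = +53180 cm⁻¹.
Net CFSE = -70248 + 53180 = -17068 cm⁻¹.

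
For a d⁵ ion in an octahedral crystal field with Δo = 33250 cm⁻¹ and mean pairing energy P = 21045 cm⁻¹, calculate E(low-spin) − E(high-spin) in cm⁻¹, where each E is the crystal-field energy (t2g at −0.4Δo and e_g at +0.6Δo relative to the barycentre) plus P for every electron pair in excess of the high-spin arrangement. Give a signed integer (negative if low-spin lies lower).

-24410

In the high-spin limit (t2g^3 e_g^2) the orbital term is 0.0Δo = 0 cm⁻¹, with no excess pairing.
Low-spin t2g^5 e_g^0 gives -2.0Δo = -66500 cm⁻¹, but forming 2 extra pairs costs 2P = 42090 cm⁻¹, so E(LS) = -66500 + 42090 = -24410 cm⁻¹.
E(LS) − E(HS) = -24410 − (0) = -24410 cm⁻¹.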